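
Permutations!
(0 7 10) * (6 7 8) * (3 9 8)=(0 3 9 8 6 7 10)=[3, 1, 2, 9, 4, 5, 7, 10, 6, 8, 0]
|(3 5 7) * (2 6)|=|(2 6)(3 5 7)|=6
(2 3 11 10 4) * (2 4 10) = (2 3 11) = [0, 1, 3, 11, 4, 5, 6, 7, 8, 9, 10, 2]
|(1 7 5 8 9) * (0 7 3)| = 7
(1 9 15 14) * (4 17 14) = [0, 9, 2, 3, 17, 5, 6, 7, 8, 15, 10, 11, 12, 13, 1, 4, 16, 14] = (1 9 15 4 17 14)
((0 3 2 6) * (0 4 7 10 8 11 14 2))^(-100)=(2 10)(4 11)(6 8)(7 14)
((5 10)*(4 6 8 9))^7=(4 9 8 6)(5 10)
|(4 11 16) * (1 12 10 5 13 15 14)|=21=|(1 12 10 5 13 15 14)(4 11 16)|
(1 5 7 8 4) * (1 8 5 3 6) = (1 3 6)(4 8)(5 7) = [0, 3, 2, 6, 8, 7, 1, 5, 4]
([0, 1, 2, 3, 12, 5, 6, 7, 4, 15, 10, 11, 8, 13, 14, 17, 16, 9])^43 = (4 12 8)(9 15 17)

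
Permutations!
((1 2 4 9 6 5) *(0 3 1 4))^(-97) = (0 2 1 3)(4 5 6 9)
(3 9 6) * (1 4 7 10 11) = (1 4 7 10 11)(3 9 6) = [0, 4, 2, 9, 7, 5, 3, 10, 8, 6, 11, 1]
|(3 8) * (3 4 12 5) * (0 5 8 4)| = 6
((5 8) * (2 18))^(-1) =((2 18)(5 8))^(-1) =(2 18)(5 8)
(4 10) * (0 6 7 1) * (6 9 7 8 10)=(0 9 7 1)(4 6 8 10)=[9, 0, 2, 3, 6, 5, 8, 1, 10, 7, 4]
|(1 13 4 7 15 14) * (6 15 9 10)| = |(1 13 4 7 9 10 6 15 14)| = 9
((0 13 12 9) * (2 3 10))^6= (0 12)(9 13)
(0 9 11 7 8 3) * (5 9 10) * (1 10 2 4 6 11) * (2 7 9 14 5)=(0 7 8 3)(1 10 2 4 6 11 9)(5 14)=[7, 10, 4, 0, 6, 14, 11, 8, 3, 1, 2, 9, 12, 13, 5]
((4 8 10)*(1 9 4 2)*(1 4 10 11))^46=(1 4 9 8 10 11 2)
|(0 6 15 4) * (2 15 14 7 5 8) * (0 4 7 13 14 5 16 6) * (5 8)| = 6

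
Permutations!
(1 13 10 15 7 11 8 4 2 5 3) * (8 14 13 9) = (1 9 8 4 2 5 3)(7 11 14 13 10 15) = [0, 9, 5, 1, 2, 3, 6, 11, 4, 8, 15, 14, 12, 10, 13, 7]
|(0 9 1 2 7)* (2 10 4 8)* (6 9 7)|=|(0 7)(1 10 4 8 2 6 9)|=14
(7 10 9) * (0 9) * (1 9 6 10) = (0 6 10)(1 9 7) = [6, 9, 2, 3, 4, 5, 10, 1, 8, 7, 0]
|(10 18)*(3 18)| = 3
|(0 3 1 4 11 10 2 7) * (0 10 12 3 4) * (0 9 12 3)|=|(0 4 11 3 1 9 12)(2 7 10)|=21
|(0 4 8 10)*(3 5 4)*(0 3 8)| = 6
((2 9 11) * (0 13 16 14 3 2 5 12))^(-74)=(0 9 16 5 3)(2 13 11 14 12)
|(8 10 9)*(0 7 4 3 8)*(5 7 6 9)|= |(0 6 9)(3 8 10 5 7 4)|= 6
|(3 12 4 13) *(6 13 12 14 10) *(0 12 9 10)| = 9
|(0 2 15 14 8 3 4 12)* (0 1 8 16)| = |(0 2 15 14 16)(1 8 3 4 12)| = 5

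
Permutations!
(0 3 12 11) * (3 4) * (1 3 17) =(0 4 17 1 3 12 11) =[4, 3, 2, 12, 17, 5, 6, 7, 8, 9, 10, 0, 11, 13, 14, 15, 16, 1]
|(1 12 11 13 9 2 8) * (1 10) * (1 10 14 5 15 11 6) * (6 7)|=8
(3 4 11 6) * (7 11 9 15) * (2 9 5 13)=(2 9 15 7 11 6 3 4 5 13)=[0, 1, 9, 4, 5, 13, 3, 11, 8, 15, 10, 6, 12, 2, 14, 7]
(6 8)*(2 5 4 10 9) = (2 5 4 10 9)(6 8) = [0, 1, 5, 3, 10, 4, 8, 7, 6, 2, 9]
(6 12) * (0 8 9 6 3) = (0 8 9 6 12 3) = [8, 1, 2, 0, 4, 5, 12, 7, 9, 6, 10, 11, 3]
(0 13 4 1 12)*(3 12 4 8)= [13, 4, 2, 12, 1, 5, 6, 7, 3, 9, 10, 11, 0, 8]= (0 13 8 3 12)(1 4)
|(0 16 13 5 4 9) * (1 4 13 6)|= |(0 16 6 1 4 9)(5 13)|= 6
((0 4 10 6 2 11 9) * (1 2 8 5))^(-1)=((0 4 10 6 8 5 1 2 11 9))^(-1)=(0 9 11 2 1 5 8 6 10 4)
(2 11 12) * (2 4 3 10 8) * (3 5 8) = (2 11 12 4 5 8)(3 10) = [0, 1, 11, 10, 5, 8, 6, 7, 2, 9, 3, 12, 4]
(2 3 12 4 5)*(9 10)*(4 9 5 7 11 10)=[0, 1, 3, 12, 7, 2, 6, 11, 8, 4, 5, 10, 9]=(2 3 12 9 4 7 11 10 5)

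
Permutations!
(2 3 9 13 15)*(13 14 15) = [0, 1, 3, 9, 4, 5, 6, 7, 8, 14, 10, 11, 12, 13, 15, 2] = (2 3 9 14 15)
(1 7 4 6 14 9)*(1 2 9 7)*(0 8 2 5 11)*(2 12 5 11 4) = (0 8 12 5 4 6 14 7 2 9 11) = [8, 1, 9, 3, 6, 4, 14, 2, 12, 11, 10, 0, 5, 13, 7]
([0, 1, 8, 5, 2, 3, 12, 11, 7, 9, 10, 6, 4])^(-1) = (2 4 12 6 11 7 8)(3 5)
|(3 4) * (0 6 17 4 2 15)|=7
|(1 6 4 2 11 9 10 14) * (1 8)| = 9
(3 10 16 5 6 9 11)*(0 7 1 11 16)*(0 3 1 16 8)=[7, 11, 2, 10, 4, 6, 9, 16, 0, 8, 3, 1, 12, 13, 14, 15, 5]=(0 7 16 5 6 9 8)(1 11)(3 10)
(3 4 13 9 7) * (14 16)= (3 4 13 9 7)(14 16)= [0, 1, 2, 4, 13, 5, 6, 3, 8, 7, 10, 11, 12, 9, 16, 15, 14]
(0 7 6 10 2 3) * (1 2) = (0 7 6 10 1 2 3) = [7, 2, 3, 0, 4, 5, 10, 6, 8, 9, 1]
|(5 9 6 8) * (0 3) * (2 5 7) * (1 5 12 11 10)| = 10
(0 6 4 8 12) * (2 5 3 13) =[6, 1, 5, 13, 8, 3, 4, 7, 12, 9, 10, 11, 0, 2] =(0 6 4 8 12)(2 5 3 13)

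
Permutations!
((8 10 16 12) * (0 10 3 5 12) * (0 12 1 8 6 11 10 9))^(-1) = ((0 9)(1 8 3 5)(6 11 10 16 12))^(-1) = (0 9)(1 5 3 8)(6 12 16 10 11)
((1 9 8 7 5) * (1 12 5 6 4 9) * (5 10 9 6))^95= ((4 6)(5 12 10 9 8 7))^95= (4 6)(5 7 8 9 10 12)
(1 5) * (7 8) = [0, 5, 2, 3, 4, 1, 6, 8, 7] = (1 5)(7 8)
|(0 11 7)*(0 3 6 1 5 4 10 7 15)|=|(0 11 15)(1 5 4 10 7 3 6)|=21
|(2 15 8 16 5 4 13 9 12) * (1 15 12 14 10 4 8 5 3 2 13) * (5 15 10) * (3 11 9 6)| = 30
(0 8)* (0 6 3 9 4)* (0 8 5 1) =[5, 0, 2, 9, 8, 1, 3, 7, 6, 4] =(0 5 1)(3 9 4 8 6)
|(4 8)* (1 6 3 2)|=4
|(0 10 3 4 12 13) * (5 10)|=7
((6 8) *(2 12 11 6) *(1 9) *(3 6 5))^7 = (12)(1 9)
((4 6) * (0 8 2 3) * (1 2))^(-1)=(0 3 2 1 8)(4 6)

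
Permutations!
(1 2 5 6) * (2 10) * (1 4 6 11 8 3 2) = [0, 10, 5, 2, 6, 11, 4, 7, 3, 9, 1, 8] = (1 10)(2 5 11 8 3)(4 6)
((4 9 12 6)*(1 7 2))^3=(4 6 12 9)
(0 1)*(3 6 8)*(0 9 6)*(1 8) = [8, 9, 2, 0, 4, 5, 1, 7, 3, 6] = (0 8 3)(1 9 6)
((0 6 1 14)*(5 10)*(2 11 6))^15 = (0 6)(1 2)(5 10)(11 14)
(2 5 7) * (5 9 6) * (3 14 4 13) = (2 9 6 5 7)(3 14 4 13) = [0, 1, 9, 14, 13, 7, 5, 2, 8, 6, 10, 11, 12, 3, 4]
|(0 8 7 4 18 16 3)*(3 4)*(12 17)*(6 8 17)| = |(0 17 12 6 8 7 3)(4 18 16)| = 21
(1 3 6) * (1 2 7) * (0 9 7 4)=(0 9 7 1 3 6 2 4)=[9, 3, 4, 6, 0, 5, 2, 1, 8, 7]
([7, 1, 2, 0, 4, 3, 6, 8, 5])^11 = (0 7 8 5 3)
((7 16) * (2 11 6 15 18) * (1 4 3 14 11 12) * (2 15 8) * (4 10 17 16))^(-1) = ((1 10 17 16 7 4 3 14 11 6 8 2 12)(15 18))^(-1) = (1 12 2 8 6 11 14 3 4 7 16 17 10)(15 18)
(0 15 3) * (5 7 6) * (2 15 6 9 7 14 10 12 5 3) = [6, 1, 15, 0, 4, 14, 3, 9, 8, 7, 12, 11, 5, 13, 10, 2] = (0 6 3)(2 15)(5 14 10 12)(7 9)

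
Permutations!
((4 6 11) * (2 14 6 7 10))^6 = (2 10 7 4 11 6 14)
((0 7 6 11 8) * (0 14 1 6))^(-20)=((0 7)(1 6 11 8 14))^(-20)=(14)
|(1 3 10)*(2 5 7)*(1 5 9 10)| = 10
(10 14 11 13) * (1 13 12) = (1 13 10 14 11 12) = [0, 13, 2, 3, 4, 5, 6, 7, 8, 9, 14, 12, 1, 10, 11]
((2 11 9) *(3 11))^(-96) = ((2 3 11 9))^(-96) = (11)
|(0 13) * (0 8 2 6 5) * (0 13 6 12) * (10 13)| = 8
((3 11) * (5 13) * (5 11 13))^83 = ((3 13 11))^83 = (3 11 13)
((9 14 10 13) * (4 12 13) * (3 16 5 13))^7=((3 16 5 13 9 14 10 4 12))^7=(3 4 14 13 16 12 10 9 5)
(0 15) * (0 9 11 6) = (0 15 9 11 6) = [15, 1, 2, 3, 4, 5, 0, 7, 8, 11, 10, 6, 12, 13, 14, 9]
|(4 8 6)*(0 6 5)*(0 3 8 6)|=6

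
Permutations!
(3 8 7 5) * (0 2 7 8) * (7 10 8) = (0 2 10 8 7 5 3) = [2, 1, 10, 0, 4, 3, 6, 5, 7, 9, 8]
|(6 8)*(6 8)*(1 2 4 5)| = 4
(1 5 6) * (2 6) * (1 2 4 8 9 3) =(1 5 4 8 9 3)(2 6) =[0, 5, 6, 1, 8, 4, 2, 7, 9, 3]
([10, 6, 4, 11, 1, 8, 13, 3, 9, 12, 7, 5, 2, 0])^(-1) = [13, 4, 12, 7, 2, 11, 1, 10, 5, 8, 0, 3, 9, 6]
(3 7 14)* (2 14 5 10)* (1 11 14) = (1 11 14 3 7 5 10 2) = [0, 11, 1, 7, 4, 10, 6, 5, 8, 9, 2, 14, 12, 13, 3]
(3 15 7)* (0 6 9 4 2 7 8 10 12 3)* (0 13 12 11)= (0 6 9 4 2 7 13 12 3 15 8 10 11)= [6, 1, 7, 15, 2, 5, 9, 13, 10, 4, 11, 0, 3, 12, 14, 8]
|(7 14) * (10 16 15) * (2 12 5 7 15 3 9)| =|(2 12 5 7 14 15 10 16 3 9)| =10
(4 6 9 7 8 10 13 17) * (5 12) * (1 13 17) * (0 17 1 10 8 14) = (0 17 4 6 9 7 14)(1 13 10)(5 12) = [17, 13, 2, 3, 6, 12, 9, 14, 8, 7, 1, 11, 5, 10, 0, 15, 16, 4]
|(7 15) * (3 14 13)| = |(3 14 13)(7 15)| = 6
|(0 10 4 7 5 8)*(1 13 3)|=6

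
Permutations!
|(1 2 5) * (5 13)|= 4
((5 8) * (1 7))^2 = ((1 7)(5 8))^2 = (8)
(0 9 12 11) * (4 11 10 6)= [9, 1, 2, 3, 11, 5, 4, 7, 8, 12, 6, 0, 10]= (0 9 12 10 6 4 11)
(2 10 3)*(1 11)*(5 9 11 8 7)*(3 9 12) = (1 8 7 5 12 3 2 10 9 11) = [0, 8, 10, 2, 4, 12, 6, 5, 7, 11, 9, 1, 3]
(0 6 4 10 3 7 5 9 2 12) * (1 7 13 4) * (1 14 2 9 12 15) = (0 6 14 2 15 1 7 5 12)(3 13 4 10) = [6, 7, 15, 13, 10, 12, 14, 5, 8, 9, 3, 11, 0, 4, 2, 1]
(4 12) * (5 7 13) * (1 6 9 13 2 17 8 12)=(1 6 9 13 5 7 2 17 8 12 4)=[0, 6, 17, 3, 1, 7, 9, 2, 12, 13, 10, 11, 4, 5, 14, 15, 16, 8]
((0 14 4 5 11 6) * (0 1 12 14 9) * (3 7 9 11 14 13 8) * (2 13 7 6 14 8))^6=((0 11 14 4 5 8 3 6 1 12 7 9)(2 13))^6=(0 3)(1 14)(4 12)(5 7)(6 11)(8 9)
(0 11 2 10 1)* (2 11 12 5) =(0 12 5 2 10 1) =[12, 0, 10, 3, 4, 2, 6, 7, 8, 9, 1, 11, 5]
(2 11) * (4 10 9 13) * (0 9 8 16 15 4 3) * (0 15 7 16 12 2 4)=(0 9 13 3 15)(2 11 4 10 8 12)(7 16)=[9, 1, 11, 15, 10, 5, 6, 16, 12, 13, 8, 4, 2, 3, 14, 0, 7]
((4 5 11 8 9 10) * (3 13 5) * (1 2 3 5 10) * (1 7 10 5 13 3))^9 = (1 2)(4 13 5 11 8 9 7 10)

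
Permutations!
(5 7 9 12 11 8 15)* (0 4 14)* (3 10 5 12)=(0 4 14)(3 10 5 7 9)(8 15 12 11)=[4, 1, 2, 10, 14, 7, 6, 9, 15, 3, 5, 8, 11, 13, 0, 12]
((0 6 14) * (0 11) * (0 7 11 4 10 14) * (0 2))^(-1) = (0 2 6)(4 14 10)(7 11)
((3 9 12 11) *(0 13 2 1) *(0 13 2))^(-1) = (0 13 1 2)(3 11 12 9)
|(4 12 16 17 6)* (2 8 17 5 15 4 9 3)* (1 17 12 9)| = |(1 17 6)(2 8 12 16 5 15 4 9 3)| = 9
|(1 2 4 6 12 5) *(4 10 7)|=8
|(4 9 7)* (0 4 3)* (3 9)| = 6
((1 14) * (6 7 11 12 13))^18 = (14)(6 12 7 13 11)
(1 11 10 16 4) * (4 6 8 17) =[0, 11, 2, 3, 1, 5, 8, 7, 17, 9, 16, 10, 12, 13, 14, 15, 6, 4] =(1 11 10 16 6 8 17 4)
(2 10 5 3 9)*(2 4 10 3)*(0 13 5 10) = [13, 1, 3, 9, 0, 2, 6, 7, 8, 4, 10, 11, 12, 5] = (0 13 5 2 3 9 4)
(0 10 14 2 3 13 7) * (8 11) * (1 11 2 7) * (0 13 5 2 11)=[10, 0, 3, 5, 4, 2, 6, 13, 11, 9, 14, 8, 12, 1, 7]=(0 10 14 7 13 1)(2 3 5)(8 11)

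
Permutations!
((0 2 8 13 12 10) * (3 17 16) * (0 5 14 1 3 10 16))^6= (0 10)(1 13)(2 5)(3 12)(8 14)(16 17)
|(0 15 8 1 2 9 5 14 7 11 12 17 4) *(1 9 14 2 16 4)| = 14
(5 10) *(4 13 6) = (4 13 6)(5 10) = [0, 1, 2, 3, 13, 10, 4, 7, 8, 9, 5, 11, 12, 6]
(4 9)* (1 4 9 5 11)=(1 4 5 11)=[0, 4, 2, 3, 5, 11, 6, 7, 8, 9, 10, 1]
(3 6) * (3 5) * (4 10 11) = (3 6 5)(4 10 11) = [0, 1, 2, 6, 10, 3, 5, 7, 8, 9, 11, 4]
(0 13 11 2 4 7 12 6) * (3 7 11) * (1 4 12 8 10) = (0 13 3 7 8 10 1 4 11 2 12 6) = [13, 4, 12, 7, 11, 5, 0, 8, 10, 9, 1, 2, 6, 3]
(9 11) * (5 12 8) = (5 12 8)(9 11) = [0, 1, 2, 3, 4, 12, 6, 7, 5, 11, 10, 9, 8]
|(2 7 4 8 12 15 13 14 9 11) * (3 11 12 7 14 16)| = 9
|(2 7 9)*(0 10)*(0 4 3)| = 12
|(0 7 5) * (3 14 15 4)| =|(0 7 5)(3 14 15 4)| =12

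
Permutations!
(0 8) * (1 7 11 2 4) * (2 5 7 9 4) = [8, 9, 2, 3, 1, 7, 6, 11, 0, 4, 10, 5] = (0 8)(1 9 4)(5 7 11)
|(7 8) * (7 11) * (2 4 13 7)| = 6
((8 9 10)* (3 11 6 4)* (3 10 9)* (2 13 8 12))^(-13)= ((2 13 8 3 11 6 4 10 12))^(-13)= (2 6 13 4 8 10 3 12 11)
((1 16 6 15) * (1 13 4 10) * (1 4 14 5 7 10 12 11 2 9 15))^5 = (1 6 16)(2 5 11 14 12 13 4 15 10 9 7)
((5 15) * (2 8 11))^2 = ((2 8 11)(5 15))^2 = (15)(2 11 8)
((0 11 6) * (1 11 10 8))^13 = ((0 10 8 1 11 6))^13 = (0 10 8 1 11 6)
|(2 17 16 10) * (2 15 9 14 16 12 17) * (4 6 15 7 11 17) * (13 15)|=|(4 6 13 15 9 14 16 10 7 11 17 12)|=12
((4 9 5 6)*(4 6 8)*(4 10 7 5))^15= (4 9)(5 7 10 8)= ((4 9)(5 8 10 7))^15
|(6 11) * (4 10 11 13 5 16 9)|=8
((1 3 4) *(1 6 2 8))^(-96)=((1 3 4 6 2 8))^(-96)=(8)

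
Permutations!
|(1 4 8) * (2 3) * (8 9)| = 4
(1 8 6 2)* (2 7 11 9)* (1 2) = (1 8 6 7 11 9) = [0, 8, 2, 3, 4, 5, 7, 11, 6, 1, 10, 9]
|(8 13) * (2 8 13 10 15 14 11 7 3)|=|(2 8 10 15 14 11 7 3)|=8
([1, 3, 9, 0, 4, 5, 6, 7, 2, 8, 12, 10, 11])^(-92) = (0 1 3)(2 9 8)(10 12 11)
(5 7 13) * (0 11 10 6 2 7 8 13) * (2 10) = (0 11 2 7)(5 8 13)(6 10) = [11, 1, 7, 3, 4, 8, 10, 0, 13, 9, 6, 2, 12, 5]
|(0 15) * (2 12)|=|(0 15)(2 12)|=2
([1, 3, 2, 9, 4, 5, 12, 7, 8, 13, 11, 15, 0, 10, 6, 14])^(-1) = (0 12 6 14 15 11 10 13 9 3 1)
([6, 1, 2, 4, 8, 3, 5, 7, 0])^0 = (8)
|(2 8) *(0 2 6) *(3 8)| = 5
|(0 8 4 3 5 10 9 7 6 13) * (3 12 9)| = 24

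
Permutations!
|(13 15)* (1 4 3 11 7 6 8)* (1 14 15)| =|(1 4 3 11 7 6 8 14 15 13)| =10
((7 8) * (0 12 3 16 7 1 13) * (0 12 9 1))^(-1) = ((0 9 1 13 12 3 16 7 8))^(-1) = (0 8 7 16 3 12 13 1 9)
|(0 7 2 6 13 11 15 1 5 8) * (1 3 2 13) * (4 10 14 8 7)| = 45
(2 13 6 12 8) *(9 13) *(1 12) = (1 12 8 2 9 13 6) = [0, 12, 9, 3, 4, 5, 1, 7, 2, 13, 10, 11, 8, 6]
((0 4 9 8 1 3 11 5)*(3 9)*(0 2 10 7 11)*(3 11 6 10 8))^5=(0 8 4 1 11 9 5 3 2)(6 7 10)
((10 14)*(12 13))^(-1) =(10 14)(12 13)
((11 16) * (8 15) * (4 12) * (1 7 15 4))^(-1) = ((1 7 15 8 4 12)(11 16))^(-1) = (1 12 4 8 15 7)(11 16)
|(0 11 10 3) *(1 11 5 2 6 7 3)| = |(0 5 2 6 7 3)(1 11 10)| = 6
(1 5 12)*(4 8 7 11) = [0, 5, 2, 3, 8, 12, 6, 11, 7, 9, 10, 4, 1] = (1 5 12)(4 8 7 11)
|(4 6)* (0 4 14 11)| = 5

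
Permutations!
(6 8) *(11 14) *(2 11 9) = [0, 1, 11, 3, 4, 5, 8, 7, 6, 2, 10, 14, 12, 13, 9] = (2 11 14 9)(6 8)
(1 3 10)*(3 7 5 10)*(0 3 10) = (0 3 10 1 7 5) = [3, 7, 2, 10, 4, 0, 6, 5, 8, 9, 1]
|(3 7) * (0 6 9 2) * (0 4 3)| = 7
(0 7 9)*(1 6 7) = (0 1 6 7 9) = [1, 6, 2, 3, 4, 5, 7, 9, 8, 0]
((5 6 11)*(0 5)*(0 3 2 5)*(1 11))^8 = ((1 11 3 2 5 6))^8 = (1 3 5)(2 6 11)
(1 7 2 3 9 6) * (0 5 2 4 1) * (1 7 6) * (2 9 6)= [5, 2, 3, 6, 7, 9, 0, 4, 8, 1]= (0 5 9 1 2 3 6)(4 7)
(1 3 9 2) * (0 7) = [7, 3, 1, 9, 4, 5, 6, 0, 8, 2] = (0 7)(1 3 9 2)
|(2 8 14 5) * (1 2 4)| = 6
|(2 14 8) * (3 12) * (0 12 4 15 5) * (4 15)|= 15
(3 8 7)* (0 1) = (0 1)(3 8 7) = [1, 0, 2, 8, 4, 5, 6, 3, 7]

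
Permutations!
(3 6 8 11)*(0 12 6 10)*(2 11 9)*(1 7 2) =(0 12 6 8 9 1 7 2 11 3 10) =[12, 7, 11, 10, 4, 5, 8, 2, 9, 1, 0, 3, 6]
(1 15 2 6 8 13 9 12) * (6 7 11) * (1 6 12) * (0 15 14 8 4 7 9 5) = (0 15 2 9 1 14 8 13 5)(4 7 11 12 6) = [15, 14, 9, 3, 7, 0, 4, 11, 13, 1, 10, 12, 6, 5, 8, 2]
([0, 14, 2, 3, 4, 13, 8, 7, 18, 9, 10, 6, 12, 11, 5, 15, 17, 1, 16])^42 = [0, 5, 2, 3, 4, 11, 18, 7, 16, 9, 10, 8, 12, 6, 13, 15, 1, 14, 17]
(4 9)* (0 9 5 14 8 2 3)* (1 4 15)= (0 9 15 1 4 5 14 8 2 3)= [9, 4, 3, 0, 5, 14, 6, 7, 2, 15, 10, 11, 12, 13, 8, 1]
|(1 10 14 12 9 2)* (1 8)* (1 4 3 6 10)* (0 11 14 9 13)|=|(0 11 14 12 13)(2 8 4 3 6 10 9)|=35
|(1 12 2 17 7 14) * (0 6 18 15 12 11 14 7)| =|(0 6 18 15 12 2 17)(1 11 14)| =21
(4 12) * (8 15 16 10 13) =(4 12)(8 15 16 10 13) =[0, 1, 2, 3, 12, 5, 6, 7, 15, 9, 13, 11, 4, 8, 14, 16, 10]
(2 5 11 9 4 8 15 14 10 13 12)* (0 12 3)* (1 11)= [12, 11, 5, 0, 8, 1, 6, 7, 15, 4, 13, 9, 2, 3, 10, 14]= (0 12 2 5 1 11 9 4 8 15 14 10 13 3)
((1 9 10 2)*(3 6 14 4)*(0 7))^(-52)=(14)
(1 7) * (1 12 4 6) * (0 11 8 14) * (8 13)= (0 11 13 8 14)(1 7 12 4 6)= [11, 7, 2, 3, 6, 5, 1, 12, 14, 9, 10, 13, 4, 8, 0]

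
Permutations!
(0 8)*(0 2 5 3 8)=(2 5 3 8)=[0, 1, 5, 8, 4, 3, 6, 7, 2]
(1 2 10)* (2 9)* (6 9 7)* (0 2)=(0 2 10 1 7 6 9)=[2, 7, 10, 3, 4, 5, 9, 6, 8, 0, 1]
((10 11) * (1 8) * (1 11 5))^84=(1 5 10 11 8)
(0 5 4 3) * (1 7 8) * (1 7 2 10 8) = (0 5 4 3)(1 2 10 8 7) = [5, 2, 10, 0, 3, 4, 6, 1, 7, 9, 8]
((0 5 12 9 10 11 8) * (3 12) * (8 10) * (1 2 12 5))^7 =(0 1 2 12 9 8)(3 5)(10 11)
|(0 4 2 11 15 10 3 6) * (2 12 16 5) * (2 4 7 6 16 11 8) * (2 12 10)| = 15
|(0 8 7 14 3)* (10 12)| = 10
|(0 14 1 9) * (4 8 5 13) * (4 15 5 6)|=|(0 14 1 9)(4 8 6)(5 13 15)|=12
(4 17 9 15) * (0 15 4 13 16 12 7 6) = (0 15 13 16 12 7 6)(4 17 9) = [15, 1, 2, 3, 17, 5, 0, 6, 8, 4, 10, 11, 7, 16, 14, 13, 12, 9]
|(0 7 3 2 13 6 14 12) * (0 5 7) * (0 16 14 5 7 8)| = |(0 16 14 12 7 3 2 13 6 5 8)| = 11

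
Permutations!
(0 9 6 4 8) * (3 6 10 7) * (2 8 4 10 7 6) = (0 9 7 3 2 8)(6 10) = [9, 1, 8, 2, 4, 5, 10, 3, 0, 7, 6]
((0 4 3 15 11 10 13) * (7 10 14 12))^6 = ((0 4 3 15 11 14 12 7 10 13))^6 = (0 12 3 10 11)(4 7 15 13 14)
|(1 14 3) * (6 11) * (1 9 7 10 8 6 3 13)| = |(1 14 13)(3 9 7 10 8 6 11)| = 21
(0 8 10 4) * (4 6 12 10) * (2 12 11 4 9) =(0 8 9 2 12 10 6 11 4) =[8, 1, 12, 3, 0, 5, 11, 7, 9, 2, 6, 4, 10]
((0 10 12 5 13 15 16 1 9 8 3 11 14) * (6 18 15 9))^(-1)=((0 10 12 5 13 9 8 3 11 14)(1 6 18 15 16))^(-1)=(0 14 11 3 8 9 13 5 12 10)(1 16 15 18 6)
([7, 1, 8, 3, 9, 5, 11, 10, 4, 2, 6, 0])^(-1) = (0 11 6 10 7)(2 9 4 8)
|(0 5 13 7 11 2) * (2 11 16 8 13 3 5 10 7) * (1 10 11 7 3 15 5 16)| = 10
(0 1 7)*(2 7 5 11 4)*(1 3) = (0 3 1 5 11 4 2 7) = [3, 5, 7, 1, 2, 11, 6, 0, 8, 9, 10, 4]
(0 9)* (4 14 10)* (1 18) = [9, 18, 2, 3, 14, 5, 6, 7, 8, 0, 4, 11, 12, 13, 10, 15, 16, 17, 1] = (0 9)(1 18)(4 14 10)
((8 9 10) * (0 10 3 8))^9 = (0 10)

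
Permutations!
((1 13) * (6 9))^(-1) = ((1 13)(6 9))^(-1) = (1 13)(6 9)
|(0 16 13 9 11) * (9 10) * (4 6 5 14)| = 12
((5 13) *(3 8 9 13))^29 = (3 5 13 9 8)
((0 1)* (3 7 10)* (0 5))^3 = (10)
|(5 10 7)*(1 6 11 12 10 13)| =|(1 6 11 12 10 7 5 13)| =8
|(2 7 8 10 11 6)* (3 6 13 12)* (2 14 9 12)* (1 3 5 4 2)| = |(1 3 6 14 9 12 5 4 2 7 8 10 11 13)| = 14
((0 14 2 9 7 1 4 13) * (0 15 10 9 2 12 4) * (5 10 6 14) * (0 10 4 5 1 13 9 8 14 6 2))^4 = ((0 1 10 8 14 12 5 4 9 7 13 15 2))^4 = (0 14 9 2 8 4 15 10 5 13 1 12 7)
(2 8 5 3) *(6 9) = (2 8 5 3)(6 9) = [0, 1, 8, 2, 4, 3, 9, 7, 5, 6]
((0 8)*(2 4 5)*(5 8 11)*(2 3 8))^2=((0 11 5 3 8)(2 4))^2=(0 5 8 11 3)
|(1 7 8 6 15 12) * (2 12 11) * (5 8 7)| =8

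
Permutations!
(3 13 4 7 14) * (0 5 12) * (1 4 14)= (0 5 12)(1 4 7)(3 13 14)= [5, 4, 2, 13, 7, 12, 6, 1, 8, 9, 10, 11, 0, 14, 3]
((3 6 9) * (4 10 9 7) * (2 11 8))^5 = (2 8 11)(3 9 10 4 7 6)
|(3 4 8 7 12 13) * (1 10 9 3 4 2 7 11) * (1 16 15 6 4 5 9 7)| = 18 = |(1 10 7 12 13 5 9 3 2)(4 8 11 16 15 6)|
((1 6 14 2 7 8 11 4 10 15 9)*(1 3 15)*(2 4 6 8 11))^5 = ((1 8 2 7 11 6 14 4 10)(3 15 9))^5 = (1 6 8 14 2 4 7 10 11)(3 9 15)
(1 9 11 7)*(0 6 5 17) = [6, 9, 2, 3, 4, 17, 5, 1, 8, 11, 10, 7, 12, 13, 14, 15, 16, 0] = (0 6 5 17)(1 9 11 7)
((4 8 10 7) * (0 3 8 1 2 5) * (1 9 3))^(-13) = ((0 1 2 5)(3 8 10 7 4 9))^(-13) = (0 5 2 1)(3 9 4 7 10 8)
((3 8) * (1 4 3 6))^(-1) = (1 6 8 3 4)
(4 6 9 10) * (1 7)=(1 7)(4 6 9 10)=[0, 7, 2, 3, 6, 5, 9, 1, 8, 10, 4]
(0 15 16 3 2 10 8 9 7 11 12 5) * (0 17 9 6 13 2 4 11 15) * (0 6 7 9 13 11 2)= [6, 1, 10, 4, 2, 17, 11, 15, 7, 9, 8, 12, 5, 0, 14, 16, 3, 13]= (0 6 11 12 5 17 13)(2 10 8 7 15 16 3 4)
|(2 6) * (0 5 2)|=|(0 5 2 6)|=4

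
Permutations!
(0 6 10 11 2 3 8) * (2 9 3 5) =[6, 1, 5, 8, 4, 2, 10, 7, 0, 3, 11, 9] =(0 6 10 11 9 3 8)(2 5)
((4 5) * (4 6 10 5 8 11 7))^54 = ((4 8 11 7)(5 6 10))^54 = (4 11)(7 8)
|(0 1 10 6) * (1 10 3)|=6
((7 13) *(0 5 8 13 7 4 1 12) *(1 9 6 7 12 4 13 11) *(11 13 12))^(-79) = (0 5 8 13 12)(1 11 7 6 9 4) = ((0 5 8 13 12)(1 4 9 6 7 11))^(-79)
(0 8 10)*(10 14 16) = (0 8 14 16 10) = [8, 1, 2, 3, 4, 5, 6, 7, 14, 9, 0, 11, 12, 13, 16, 15, 10]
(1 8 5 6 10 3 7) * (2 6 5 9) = (1 8 9 2 6 10 3 7) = [0, 8, 6, 7, 4, 5, 10, 1, 9, 2, 3]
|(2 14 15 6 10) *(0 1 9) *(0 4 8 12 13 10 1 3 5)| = 33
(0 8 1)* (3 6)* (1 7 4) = (0 8 7 4 1)(3 6) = [8, 0, 2, 6, 1, 5, 3, 4, 7]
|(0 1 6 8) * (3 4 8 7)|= |(0 1 6 7 3 4 8)|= 7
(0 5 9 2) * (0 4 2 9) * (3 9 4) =(0 5)(2 3 9 4) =[5, 1, 3, 9, 2, 0, 6, 7, 8, 4]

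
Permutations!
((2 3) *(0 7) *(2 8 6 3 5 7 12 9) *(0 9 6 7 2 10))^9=(0 12 6 3 8 7 9 10)(2 5)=((0 12 6 3 8 7 9 10)(2 5))^9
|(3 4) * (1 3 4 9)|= 3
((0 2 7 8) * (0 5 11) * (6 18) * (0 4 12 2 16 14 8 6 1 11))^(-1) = ((0 16 14 8 5)(1 11 4 12 2 7 6 18))^(-1) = (0 5 8 14 16)(1 18 6 7 2 12 4 11)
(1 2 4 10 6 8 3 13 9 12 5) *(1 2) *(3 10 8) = [0, 1, 4, 13, 8, 2, 3, 7, 10, 12, 6, 11, 5, 9] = (2 4 8 10 6 3 13 9 12 5)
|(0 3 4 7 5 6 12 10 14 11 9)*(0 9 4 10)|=|(0 3 10 14 11 4 7 5 6 12)|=10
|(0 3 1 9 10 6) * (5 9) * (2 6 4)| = |(0 3 1 5 9 10 4 2 6)| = 9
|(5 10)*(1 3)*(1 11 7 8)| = 10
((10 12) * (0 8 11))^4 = ((0 8 11)(10 12))^4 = (12)(0 8 11)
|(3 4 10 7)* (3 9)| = |(3 4 10 7 9)| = 5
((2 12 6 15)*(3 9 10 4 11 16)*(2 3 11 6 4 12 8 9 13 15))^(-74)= (16)(2 10 6 9 4 8 12)(3 13 15)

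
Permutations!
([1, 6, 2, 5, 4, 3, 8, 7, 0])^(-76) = (8)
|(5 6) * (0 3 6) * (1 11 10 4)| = 4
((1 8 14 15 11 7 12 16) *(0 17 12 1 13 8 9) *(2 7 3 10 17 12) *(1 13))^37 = ((0 12 16 1 9)(2 7 13 8 14 15 11 3 10 17))^37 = (0 16 9 12 1)(2 3 14 7 10 15 13 17 11 8)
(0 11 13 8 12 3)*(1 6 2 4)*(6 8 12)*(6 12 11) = (0 6 2 4 1 8 12 3)(11 13) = [6, 8, 4, 0, 1, 5, 2, 7, 12, 9, 10, 13, 3, 11]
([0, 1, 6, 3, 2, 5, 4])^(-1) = (2 4 6)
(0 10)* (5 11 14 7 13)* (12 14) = (0 10)(5 11 12 14 7 13) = [10, 1, 2, 3, 4, 11, 6, 13, 8, 9, 0, 12, 14, 5, 7]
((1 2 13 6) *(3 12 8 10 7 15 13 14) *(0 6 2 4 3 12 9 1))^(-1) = (0 6)(1 9 3 4)(2 13 15 7 10 8 12 14)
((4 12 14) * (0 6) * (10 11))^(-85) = (0 6)(4 14 12)(10 11)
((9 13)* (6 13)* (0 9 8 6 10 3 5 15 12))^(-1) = (0 12 15 5 3 10 9)(6 8 13)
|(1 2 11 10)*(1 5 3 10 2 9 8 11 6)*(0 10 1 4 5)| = |(0 10)(1 9 8 11 2 6 4 5 3)| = 18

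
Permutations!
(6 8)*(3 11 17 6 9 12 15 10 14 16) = (3 11 17 6 8 9 12 15 10 14 16) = [0, 1, 2, 11, 4, 5, 8, 7, 9, 12, 14, 17, 15, 13, 16, 10, 3, 6]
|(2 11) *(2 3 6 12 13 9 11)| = |(3 6 12 13 9 11)| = 6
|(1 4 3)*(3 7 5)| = |(1 4 7 5 3)| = 5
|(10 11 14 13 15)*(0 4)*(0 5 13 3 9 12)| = |(0 4 5 13 15 10 11 14 3 9 12)| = 11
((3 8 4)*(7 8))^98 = ((3 7 8 4))^98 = (3 8)(4 7)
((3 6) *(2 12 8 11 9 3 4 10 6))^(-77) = (2 12 8 11 9 3)(4 10 6)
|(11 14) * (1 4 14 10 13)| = |(1 4 14 11 10 13)| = 6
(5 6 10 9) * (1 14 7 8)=(1 14 7 8)(5 6 10 9)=[0, 14, 2, 3, 4, 6, 10, 8, 1, 5, 9, 11, 12, 13, 7]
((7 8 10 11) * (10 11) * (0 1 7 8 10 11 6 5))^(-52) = (0 11)(1 8)(5 10)(6 7)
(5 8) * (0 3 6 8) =(0 3 6 8 5) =[3, 1, 2, 6, 4, 0, 8, 7, 5]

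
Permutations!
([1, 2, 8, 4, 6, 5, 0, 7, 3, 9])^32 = (9)(0 3 1 4 2 6 8)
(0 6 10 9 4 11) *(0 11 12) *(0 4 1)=(0 6 10 9 1)(4 12)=[6, 0, 2, 3, 12, 5, 10, 7, 8, 1, 9, 11, 4]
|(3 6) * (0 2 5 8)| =4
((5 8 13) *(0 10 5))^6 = (0 10 5 8 13)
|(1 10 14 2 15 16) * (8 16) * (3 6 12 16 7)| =|(1 10 14 2 15 8 7 3 6 12 16)| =11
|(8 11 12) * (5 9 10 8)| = 6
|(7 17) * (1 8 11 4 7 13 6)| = 8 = |(1 8 11 4 7 17 13 6)|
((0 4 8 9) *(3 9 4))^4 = (0 3 9)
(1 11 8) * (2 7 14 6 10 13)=[0, 11, 7, 3, 4, 5, 10, 14, 1, 9, 13, 8, 12, 2, 6]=(1 11 8)(2 7 14 6 10 13)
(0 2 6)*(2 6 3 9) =(0 6)(2 3 9) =[6, 1, 3, 9, 4, 5, 0, 7, 8, 2]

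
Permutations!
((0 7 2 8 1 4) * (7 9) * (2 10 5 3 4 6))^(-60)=((0 9 7 10 5 3 4)(1 6 2 8))^(-60)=(0 10 4 7 3 9 5)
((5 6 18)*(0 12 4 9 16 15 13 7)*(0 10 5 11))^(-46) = ((0 12 4 9 16 15 13 7 10 5 6 18 11))^(-46) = (0 13 11 15 18 16 6 9 5 4 10 12 7)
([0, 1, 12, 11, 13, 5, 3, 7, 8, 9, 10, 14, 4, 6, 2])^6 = (2 11 6 4)(3 13 12 14)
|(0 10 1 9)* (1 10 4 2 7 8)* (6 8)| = 8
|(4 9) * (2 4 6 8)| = 5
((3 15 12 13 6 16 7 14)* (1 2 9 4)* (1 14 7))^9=(1 6 12 3 4 2 16 13 15 14 9)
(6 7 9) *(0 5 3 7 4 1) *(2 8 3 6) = [5, 0, 8, 7, 1, 6, 4, 9, 3, 2] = (0 5 6 4 1)(2 8 3 7 9)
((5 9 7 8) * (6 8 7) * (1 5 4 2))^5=((1 5 9 6 8 4 2))^5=(1 4 6 5 2 8 9)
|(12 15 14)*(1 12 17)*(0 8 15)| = 7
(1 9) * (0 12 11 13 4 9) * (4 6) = (0 12 11 13 6 4 9 1) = [12, 0, 2, 3, 9, 5, 4, 7, 8, 1, 10, 13, 11, 6]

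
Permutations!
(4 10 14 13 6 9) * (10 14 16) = (4 14 13 6 9)(10 16) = [0, 1, 2, 3, 14, 5, 9, 7, 8, 4, 16, 11, 12, 6, 13, 15, 10]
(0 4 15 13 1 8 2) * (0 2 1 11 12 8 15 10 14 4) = (1 15 13 11 12 8)(4 10 14) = [0, 15, 2, 3, 10, 5, 6, 7, 1, 9, 14, 12, 8, 11, 4, 13]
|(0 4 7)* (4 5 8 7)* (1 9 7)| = 6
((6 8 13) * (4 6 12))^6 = ((4 6 8 13 12))^6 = (4 6 8 13 12)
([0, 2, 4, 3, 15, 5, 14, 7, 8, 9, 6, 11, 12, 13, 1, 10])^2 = [0, 4, 15, 3, 10, 5, 1, 7, 8, 9, 14, 11, 12, 13, 2, 6]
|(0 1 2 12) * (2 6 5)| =6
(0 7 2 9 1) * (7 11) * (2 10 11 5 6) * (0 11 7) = [5, 11, 9, 3, 4, 6, 2, 10, 8, 1, 7, 0] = (0 5 6 2 9 1 11)(7 10)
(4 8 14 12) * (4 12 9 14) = [0, 1, 2, 3, 8, 5, 6, 7, 4, 14, 10, 11, 12, 13, 9] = (4 8)(9 14)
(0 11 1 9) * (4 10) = (0 11 1 9)(4 10) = [11, 9, 2, 3, 10, 5, 6, 7, 8, 0, 4, 1]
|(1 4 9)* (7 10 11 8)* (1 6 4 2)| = 12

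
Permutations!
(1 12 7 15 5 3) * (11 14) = (1 12 7 15 5 3)(11 14) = [0, 12, 2, 1, 4, 3, 6, 15, 8, 9, 10, 14, 7, 13, 11, 5]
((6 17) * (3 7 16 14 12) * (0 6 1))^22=((0 6 17 1)(3 7 16 14 12))^22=(0 17)(1 6)(3 16 12 7 14)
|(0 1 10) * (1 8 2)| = 5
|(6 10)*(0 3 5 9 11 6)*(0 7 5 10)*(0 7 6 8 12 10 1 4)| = |(0 3 1 4)(5 9 11 8 12 10 6 7)| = 8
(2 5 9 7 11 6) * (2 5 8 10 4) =(2 8 10 4)(5 9 7 11 6) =[0, 1, 8, 3, 2, 9, 5, 11, 10, 7, 4, 6]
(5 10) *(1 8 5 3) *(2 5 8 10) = (1 10 3)(2 5) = [0, 10, 5, 1, 4, 2, 6, 7, 8, 9, 3]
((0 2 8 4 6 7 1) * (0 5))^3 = ((0 2 8 4 6 7 1 5))^3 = (0 4 1 2 6 5 8 7)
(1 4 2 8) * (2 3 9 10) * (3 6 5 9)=(1 4 6 5 9 10 2 8)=[0, 4, 8, 3, 6, 9, 5, 7, 1, 10, 2]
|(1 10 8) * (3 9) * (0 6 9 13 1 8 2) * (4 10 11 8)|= 11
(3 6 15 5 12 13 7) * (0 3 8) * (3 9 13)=(0 9 13 7 8)(3 6 15 5 12)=[9, 1, 2, 6, 4, 12, 15, 8, 0, 13, 10, 11, 3, 7, 14, 5]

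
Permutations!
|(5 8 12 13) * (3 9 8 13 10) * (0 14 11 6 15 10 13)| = |(0 14 11 6 15 10 3 9 8 12 13 5)| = 12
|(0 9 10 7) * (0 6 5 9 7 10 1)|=|(10)(0 7 6 5 9 1)|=6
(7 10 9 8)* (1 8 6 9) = [0, 8, 2, 3, 4, 5, 9, 10, 7, 6, 1] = (1 8 7 10)(6 9)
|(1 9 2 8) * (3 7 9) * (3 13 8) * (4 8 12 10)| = 12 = |(1 13 12 10 4 8)(2 3 7 9)|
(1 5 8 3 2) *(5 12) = (1 12 5 8 3 2) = [0, 12, 1, 2, 4, 8, 6, 7, 3, 9, 10, 11, 5]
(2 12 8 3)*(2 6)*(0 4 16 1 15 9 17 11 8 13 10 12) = [4, 15, 0, 6, 16, 5, 2, 7, 3, 17, 12, 8, 13, 10, 14, 9, 1, 11] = (0 4 16 1 15 9 17 11 8 3 6 2)(10 12 13)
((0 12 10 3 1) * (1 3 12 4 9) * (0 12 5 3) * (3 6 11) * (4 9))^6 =((0 9 1 12 10 5 6 11 3))^6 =(0 6 12)(1 3 5)(9 11 10)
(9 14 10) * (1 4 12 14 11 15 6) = [0, 4, 2, 3, 12, 5, 1, 7, 8, 11, 9, 15, 14, 13, 10, 6] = (1 4 12 14 10 9 11 15 6)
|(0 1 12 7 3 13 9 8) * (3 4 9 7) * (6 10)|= 18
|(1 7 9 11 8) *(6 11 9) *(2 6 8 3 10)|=|(1 7 8)(2 6 11 3 10)|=15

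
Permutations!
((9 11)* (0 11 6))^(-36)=(11)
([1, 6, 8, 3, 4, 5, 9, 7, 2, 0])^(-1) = (0 9 6 1)(2 8)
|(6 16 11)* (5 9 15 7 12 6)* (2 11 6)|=14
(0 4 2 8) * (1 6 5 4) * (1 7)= (0 7 1 6 5 4 2 8)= [7, 6, 8, 3, 2, 4, 5, 1, 0]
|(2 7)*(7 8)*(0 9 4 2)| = |(0 9 4 2 8 7)| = 6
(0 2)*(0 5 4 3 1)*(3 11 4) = [2, 0, 5, 1, 11, 3, 6, 7, 8, 9, 10, 4] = (0 2 5 3 1)(4 11)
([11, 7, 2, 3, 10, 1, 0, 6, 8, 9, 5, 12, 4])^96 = [1, 4, 2, 3, 0, 12, 5, 10, 8, 9, 11, 7, 6]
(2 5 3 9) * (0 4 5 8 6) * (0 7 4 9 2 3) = (0 9 3 2 8 6 7 4 5) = [9, 1, 8, 2, 5, 0, 7, 4, 6, 3]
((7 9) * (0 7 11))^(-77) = ((0 7 9 11))^(-77) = (0 11 9 7)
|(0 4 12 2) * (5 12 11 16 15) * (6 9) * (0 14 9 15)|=28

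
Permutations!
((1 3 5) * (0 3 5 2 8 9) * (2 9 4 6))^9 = (9)(1 5)(2 8 4 6)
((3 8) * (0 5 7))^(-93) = (3 8)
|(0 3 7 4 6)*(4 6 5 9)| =|(0 3 7 6)(4 5 9)| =12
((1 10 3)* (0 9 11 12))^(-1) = ((0 9 11 12)(1 10 3))^(-1) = (0 12 11 9)(1 3 10)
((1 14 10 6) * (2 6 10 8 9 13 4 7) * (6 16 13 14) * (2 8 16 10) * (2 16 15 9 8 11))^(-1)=(1 6)(2 11 7 4 13 16 10)(9 15 14)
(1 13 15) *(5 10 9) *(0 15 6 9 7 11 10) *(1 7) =(0 15 7 11 10 1 13 6 9 5) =[15, 13, 2, 3, 4, 0, 9, 11, 8, 5, 1, 10, 12, 6, 14, 7]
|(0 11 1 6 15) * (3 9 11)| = |(0 3 9 11 1 6 15)| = 7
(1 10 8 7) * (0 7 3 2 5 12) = (0 7 1 10 8 3 2 5 12) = [7, 10, 5, 2, 4, 12, 6, 1, 3, 9, 8, 11, 0]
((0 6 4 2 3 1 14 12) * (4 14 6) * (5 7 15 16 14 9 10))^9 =(0 7 1 12 5 3 14 10 2 16 9 4 15 6)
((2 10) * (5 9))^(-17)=(2 10)(5 9)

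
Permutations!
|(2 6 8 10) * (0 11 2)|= |(0 11 2 6 8 10)|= 6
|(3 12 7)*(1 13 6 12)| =|(1 13 6 12 7 3)| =6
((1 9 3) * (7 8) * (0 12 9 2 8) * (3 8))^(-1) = (0 7 8 9 12)(1 3 2)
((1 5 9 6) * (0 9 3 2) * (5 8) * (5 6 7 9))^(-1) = ((0 5 3 2)(1 8 6)(7 9))^(-1) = (0 2 3 5)(1 6 8)(7 9)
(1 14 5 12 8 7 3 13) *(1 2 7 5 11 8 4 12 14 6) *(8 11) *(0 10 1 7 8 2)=(0 10 1 6 7 3 13)(2 8 5 14)(4 12)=[10, 6, 8, 13, 12, 14, 7, 3, 5, 9, 1, 11, 4, 0, 2]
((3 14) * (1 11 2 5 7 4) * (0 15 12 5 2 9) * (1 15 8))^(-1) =(0 9 11 1 8)(3 14)(4 7 5 12 15)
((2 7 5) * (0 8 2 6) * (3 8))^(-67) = (0 2 6 8 5 3 7)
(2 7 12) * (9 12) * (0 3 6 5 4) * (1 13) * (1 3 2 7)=[2, 13, 1, 6, 0, 4, 5, 9, 8, 12, 10, 11, 7, 3]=(0 2 1 13 3 6 5 4)(7 9 12)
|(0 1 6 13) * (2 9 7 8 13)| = 8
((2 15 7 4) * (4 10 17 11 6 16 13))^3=((2 15 7 10 17 11 6 16 13 4))^3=(2 10 6 4 7 11 13 15 17 16)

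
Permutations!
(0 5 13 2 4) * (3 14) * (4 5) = [4, 1, 5, 14, 0, 13, 6, 7, 8, 9, 10, 11, 12, 2, 3] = (0 4)(2 5 13)(3 14)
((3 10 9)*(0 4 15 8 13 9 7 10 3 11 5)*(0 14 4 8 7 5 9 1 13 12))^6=((0 8 12)(1 13)(4 15 7 10 5 14)(9 11))^6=(15)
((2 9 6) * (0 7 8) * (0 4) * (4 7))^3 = (9)(0 4)(7 8)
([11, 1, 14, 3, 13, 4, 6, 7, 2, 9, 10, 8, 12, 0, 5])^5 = (0 5 8 13 14 11 4 2)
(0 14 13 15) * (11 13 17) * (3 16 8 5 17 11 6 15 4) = (0 14 11 13 4 3 16 8 5 17 6 15) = [14, 1, 2, 16, 3, 17, 15, 7, 5, 9, 10, 13, 12, 4, 11, 0, 8, 6]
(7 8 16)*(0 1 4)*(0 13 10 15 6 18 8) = (0 1 4 13 10 15 6 18 8 16 7) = [1, 4, 2, 3, 13, 5, 18, 0, 16, 9, 15, 11, 12, 10, 14, 6, 7, 17, 8]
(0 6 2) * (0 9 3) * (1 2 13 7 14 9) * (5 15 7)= [6, 2, 1, 0, 4, 15, 13, 14, 8, 3, 10, 11, 12, 5, 9, 7]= (0 6 13 5 15 7 14 9 3)(1 2)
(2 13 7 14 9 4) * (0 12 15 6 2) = (0 12 15 6 2 13 7 14 9 4) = [12, 1, 13, 3, 0, 5, 2, 14, 8, 4, 10, 11, 15, 7, 9, 6]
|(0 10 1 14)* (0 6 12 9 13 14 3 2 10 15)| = 20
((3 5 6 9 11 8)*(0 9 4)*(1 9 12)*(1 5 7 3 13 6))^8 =(0 6 8 9 5)(1 12 4 13 11)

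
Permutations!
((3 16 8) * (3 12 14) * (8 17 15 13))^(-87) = ((3 16 17 15 13 8 12 14))^(-87) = (3 16 17 15 13 8 12 14)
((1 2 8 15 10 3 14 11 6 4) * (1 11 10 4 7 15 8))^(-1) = ((1 2)(3 14 10)(4 11 6 7 15))^(-1) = (1 2)(3 10 14)(4 15 7 6 11)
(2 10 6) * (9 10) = [0, 1, 9, 3, 4, 5, 2, 7, 8, 10, 6] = (2 9 10 6)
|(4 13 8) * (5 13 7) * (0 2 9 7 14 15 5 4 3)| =|(0 2 9 7 4 14 15 5 13 8 3)| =11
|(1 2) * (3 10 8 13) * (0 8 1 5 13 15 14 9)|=30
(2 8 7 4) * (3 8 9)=[0, 1, 9, 8, 2, 5, 6, 4, 7, 3]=(2 9 3 8 7 4)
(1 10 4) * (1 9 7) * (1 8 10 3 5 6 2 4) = (1 3 5 6 2 4 9 7 8 10) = [0, 3, 4, 5, 9, 6, 2, 8, 10, 7, 1]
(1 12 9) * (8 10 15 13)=(1 12 9)(8 10 15 13)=[0, 12, 2, 3, 4, 5, 6, 7, 10, 1, 15, 11, 9, 8, 14, 13]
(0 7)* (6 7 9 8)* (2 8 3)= (0 9 3 2 8 6 7)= [9, 1, 8, 2, 4, 5, 7, 0, 6, 3]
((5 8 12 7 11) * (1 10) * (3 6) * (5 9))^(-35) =((1 10)(3 6)(5 8 12 7 11 9))^(-35) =(1 10)(3 6)(5 8 12 7 11 9)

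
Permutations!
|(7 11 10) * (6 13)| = 6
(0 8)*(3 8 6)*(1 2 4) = (0 6 3 8)(1 2 4) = [6, 2, 4, 8, 1, 5, 3, 7, 0]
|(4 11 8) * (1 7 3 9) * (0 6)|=12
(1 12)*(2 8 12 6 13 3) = (1 6 13 3 2 8 12) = [0, 6, 8, 2, 4, 5, 13, 7, 12, 9, 10, 11, 1, 3]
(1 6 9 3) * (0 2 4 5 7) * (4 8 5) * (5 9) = (0 2 8 9 3 1 6 5 7) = [2, 6, 8, 1, 4, 7, 5, 0, 9, 3]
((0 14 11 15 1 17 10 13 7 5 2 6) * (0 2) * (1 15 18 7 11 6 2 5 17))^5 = (0 14 6 5)(7 18 11 13 10 17)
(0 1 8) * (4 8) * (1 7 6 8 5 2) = (0 7 6 8)(1 4 5 2) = [7, 4, 1, 3, 5, 2, 8, 6, 0]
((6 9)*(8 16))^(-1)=((6 9)(8 16))^(-1)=(6 9)(8 16)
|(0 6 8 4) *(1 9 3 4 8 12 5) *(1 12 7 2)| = |(0 6 7 2 1 9 3 4)(5 12)| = 8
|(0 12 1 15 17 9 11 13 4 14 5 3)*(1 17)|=|(0 12 17 9 11 13 4 14 5 3)(1 15)|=10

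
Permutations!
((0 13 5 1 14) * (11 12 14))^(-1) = (0 14 12 11 1 5 13)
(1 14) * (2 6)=[0, 14, 6, 3, 4, 5, 2, 7, 8, 9, 10, 11, 12, 13, 1]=(1 14)(2 6)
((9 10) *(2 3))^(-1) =((2 3)(9 10))^(-1) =(2 3)(9 10)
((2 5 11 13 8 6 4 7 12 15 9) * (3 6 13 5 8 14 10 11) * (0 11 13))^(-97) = (0 8 2 9 15 12 7 4 6 3 5 11)(10 14 13)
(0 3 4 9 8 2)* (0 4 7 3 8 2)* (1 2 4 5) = (0 8)(1 2 5)(3 7)(4 9) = [8, 2, 5, 7, 9, 1, 6, 3, 0, 4]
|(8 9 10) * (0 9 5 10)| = 6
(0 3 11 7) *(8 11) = (0 3 8 11 7) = [3, 1, 2, 8, 4, 5, 6, 0, 11, 9, 10, 7]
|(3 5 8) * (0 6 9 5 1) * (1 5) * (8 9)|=|(0 6 8 3 5 9 1)|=7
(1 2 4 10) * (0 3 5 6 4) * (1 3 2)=[2, 1, 0, 5, 10, 6, 4, 7, 8, 9, 3]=(0 2)(3 5 6 4 10)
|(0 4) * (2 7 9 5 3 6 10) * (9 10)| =12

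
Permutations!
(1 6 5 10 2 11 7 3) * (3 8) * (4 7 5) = (1 6 4 7 8 3)(2 11 5 10) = [0, 6, 11, 1, 7, 10, 4, 8, 3, 9, 2, 5]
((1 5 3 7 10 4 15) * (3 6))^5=(1 10 6 15 7 5 4 3)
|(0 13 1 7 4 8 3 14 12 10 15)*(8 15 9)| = 6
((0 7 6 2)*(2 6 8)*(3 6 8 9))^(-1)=((0 7 9 3 6 8 2))^(-1)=(0 2 8 6 3 9 7)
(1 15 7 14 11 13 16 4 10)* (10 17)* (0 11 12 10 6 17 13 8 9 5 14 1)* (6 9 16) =(0 11 8 16 4 13 6 17 9 5 14 12 10)(1 15 7) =[11, 15, 2, 3, 13, 14, 17, 1, 16, 5, 0, 8, 10, 6, 12, 7, 4, 9]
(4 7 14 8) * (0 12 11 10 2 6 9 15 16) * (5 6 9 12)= (0 5 6 12 11 10 2 9 15 16)(4 7 14 8)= [5, 1, 9, 3, 7, 6, 12, 14, 4, 15, 2, 10, 11, 13, 8, 16, 0]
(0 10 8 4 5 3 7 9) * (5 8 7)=(0 10 7 9)(3 5)(4 8)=[10, 1, 2, 5, 8, 3, 6, 9, 4, 0, 7]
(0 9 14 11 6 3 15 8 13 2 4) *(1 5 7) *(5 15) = [9, 15, 4, 5, 0, 7, 3, 1, 13, 14, 10, 6, 12, 2, 11, 8] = (0 9 14 11 6 3 5 7 1 15 8 13 2 4)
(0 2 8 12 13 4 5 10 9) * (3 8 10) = [2, 1, 10, 8, 5, 3, 6, 7, 12, 0, 9, 11, 13, 4] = (0 2 10 9)(3 8 12 13 4 5)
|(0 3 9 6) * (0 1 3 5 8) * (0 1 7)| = |(0 5 8 1 3 9 6 7)| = 8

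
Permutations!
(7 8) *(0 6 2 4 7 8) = (8)(0 6 2 4 7) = [6, 1, 4, 3, 7, 5, 2, 0, 8]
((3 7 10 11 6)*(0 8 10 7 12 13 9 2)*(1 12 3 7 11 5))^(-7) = ((0 8 10 5 1 12 13 9 2)(6 7 11))^(-7) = (0 10 1 13 2 8 5 12 9)(6 11 7)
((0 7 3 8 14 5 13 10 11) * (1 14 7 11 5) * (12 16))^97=((0 11)(1 14)(3 8 7)(5 13 10)(12 16))^97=(0 11)(1 14)(3 8 7)(5 13 10)(12 16)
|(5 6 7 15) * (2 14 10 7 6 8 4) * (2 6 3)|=10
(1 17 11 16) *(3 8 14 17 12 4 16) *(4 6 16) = (1 12 6 16)(3 8 14 17 11) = [0, 12, 2, 8, 4, 5, 16, 7, 14, 9, 10, 3, 6, 13, 17, 15, 1, 11]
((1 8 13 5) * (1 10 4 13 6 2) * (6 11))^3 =(1 6 8 2 11)(4 10 5 13)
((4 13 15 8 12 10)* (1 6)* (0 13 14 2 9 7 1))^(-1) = ((0 13 15 8 12 10 4 14 2 9 7 1 6))^(-1) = (0 6 1 7 9 2 14 4 10 12 8 15 13)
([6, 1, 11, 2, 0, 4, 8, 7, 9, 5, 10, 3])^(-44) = [5, 1, 11, 2, 9, 8, 4, 7, 0, 6, 10, 3]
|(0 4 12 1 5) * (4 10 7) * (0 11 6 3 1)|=|(0 10 7 4 12)(1 5 11 6 3)|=5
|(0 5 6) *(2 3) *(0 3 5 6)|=5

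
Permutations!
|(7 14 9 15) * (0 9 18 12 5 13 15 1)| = |(0 9 1)(5 13 15 7 14 18 12)| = 21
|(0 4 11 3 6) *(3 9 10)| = 7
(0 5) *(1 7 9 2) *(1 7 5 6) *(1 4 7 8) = (0 6 4 7 9 2 8 1 5) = [6, 5, 8, 3, 7, 0, 4, 9, 1, 2]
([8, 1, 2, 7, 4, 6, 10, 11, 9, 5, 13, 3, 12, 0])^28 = [0, 1, 2, 7, 4, 5, 6, 11, 8, 9, 10, 3, 12, 13]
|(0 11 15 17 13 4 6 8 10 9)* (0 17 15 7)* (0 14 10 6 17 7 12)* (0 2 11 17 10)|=|(0 17 13 4 10 9 7 14)(2 11 12)(6 8)|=24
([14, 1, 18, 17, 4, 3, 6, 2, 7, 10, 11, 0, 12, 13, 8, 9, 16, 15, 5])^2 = (0 8 2 5 17 9 11 14 7 18 3 15 10)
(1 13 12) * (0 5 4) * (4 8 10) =(0 5 8 10 4)(1 13 12) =[5, 13, 2, 3, 0, 8, 6, 7, 10, 9, 4, 11, 1, 12]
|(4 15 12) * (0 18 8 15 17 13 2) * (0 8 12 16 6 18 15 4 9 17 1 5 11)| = 15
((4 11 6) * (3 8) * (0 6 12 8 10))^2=(0 4 12 3)(6 11 8 10)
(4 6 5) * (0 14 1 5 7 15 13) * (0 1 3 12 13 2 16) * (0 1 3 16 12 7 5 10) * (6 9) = (0 14 16 1 10)(2 12 13 3 7 15)(4 9 6 5) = [14, 10, 12, 7, 9, 4, 5, 15, 8, 6, 0, 11, 13, 3, 16, 2, 1]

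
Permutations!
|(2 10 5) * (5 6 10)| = 2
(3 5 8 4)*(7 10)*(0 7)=(0 7 10)(3 5 8 4)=[7, 1, 2, 5, 3, 8, 6, 10, 4, 9, 0]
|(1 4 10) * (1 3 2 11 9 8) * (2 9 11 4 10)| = 10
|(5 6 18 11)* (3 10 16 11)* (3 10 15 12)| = |(3 15 12)(5 6 18 10 16 11)| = 6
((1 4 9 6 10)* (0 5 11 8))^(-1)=((0 5 11 8)(1 4 9 6 10))^(-1)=(0 8 11 5)(1 10 6 9 4)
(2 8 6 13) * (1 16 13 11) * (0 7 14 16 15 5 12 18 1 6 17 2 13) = (0 7 14 16)(1 15 5 12 18)(2 8 17)(6 11) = [7, 15, 8, 3, 4, 12, 11, 14, 17, 9, 10, 6, 18, 13, 16, 5, 0, 2, 1]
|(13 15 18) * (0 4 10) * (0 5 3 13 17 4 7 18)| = 10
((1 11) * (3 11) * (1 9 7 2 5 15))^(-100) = (1 7)(2 3)(5 11)(9 15)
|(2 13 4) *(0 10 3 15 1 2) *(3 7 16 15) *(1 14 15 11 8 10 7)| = |(0 7 16 11 8 10 1 2 13 4)(14 15)| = 10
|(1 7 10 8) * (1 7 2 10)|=5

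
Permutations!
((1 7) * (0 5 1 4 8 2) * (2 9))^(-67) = ((0 5 1 7 4 8 9 2))^(-67) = (0 8 1 2 4 5 9 7)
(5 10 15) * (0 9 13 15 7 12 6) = (0 9 13 15 5 10 7 12 6) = [9, 1, 2, 3, 4, 10, 0, 12, 8, 13, 7, 11, 6, 15, 14, 5]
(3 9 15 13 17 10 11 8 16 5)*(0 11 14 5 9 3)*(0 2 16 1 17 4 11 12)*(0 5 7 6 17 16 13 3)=(0 12 5 2 13 4 11 8 1 16 9 15 3)(6 17 10 14 7)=[12, 16, 13, 0, 11, 2, 17, 6, 1, 15, 14, 8, 5, 4, 7, 3, 9, 10]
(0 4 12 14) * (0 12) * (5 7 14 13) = (0 4)(5 7 14 12 13) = [4, 1, 2, 3, 0, 7, 6, 14, 8, 9, 10, 11, 13, 5, 12]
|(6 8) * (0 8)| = |(0 8 6)| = 3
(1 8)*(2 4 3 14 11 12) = (1 8)(2 4 3 14 11 12) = [0, 8, 4, 14, 3, 5, 6, 7, 1, 9, 10, 12, 2, 13, 11]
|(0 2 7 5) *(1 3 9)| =12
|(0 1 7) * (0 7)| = |(7)(0 1)| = 2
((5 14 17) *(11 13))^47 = ((5 14 17)(11 13))^47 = (5 17 14)(11 13)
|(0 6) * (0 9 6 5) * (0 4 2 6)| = 6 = |(0 5 4 2 6 9)|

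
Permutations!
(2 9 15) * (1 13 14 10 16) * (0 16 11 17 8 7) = [16, 13, 9, 3, 4, 5, 6, 0, 7, 15, 11, 17, 12, 14, 10, 2, 1, 8] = (0 16 1 13 14 10 11 17 8 7)(2 9 15)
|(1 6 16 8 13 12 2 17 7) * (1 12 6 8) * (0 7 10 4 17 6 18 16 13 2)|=21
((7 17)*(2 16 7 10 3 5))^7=(17)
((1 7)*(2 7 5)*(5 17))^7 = (1 5 7 17 2)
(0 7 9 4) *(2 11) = (0 7 9 4)(2 11) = [7, 1, 11, 3, 0, 5, 6, 9, 8, 4, 10, 2]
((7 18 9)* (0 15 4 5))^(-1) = ((0 15 4 5)(7 18 9))^(-1) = (0 5 4 15)(7 9 18)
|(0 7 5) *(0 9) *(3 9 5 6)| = |(0 7 6 3 9)| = 5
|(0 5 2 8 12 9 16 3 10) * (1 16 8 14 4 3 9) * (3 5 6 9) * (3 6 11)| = 12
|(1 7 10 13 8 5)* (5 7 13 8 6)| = |(1 13 6 5)(7 10 8)| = 12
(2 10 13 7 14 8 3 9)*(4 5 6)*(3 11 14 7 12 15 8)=(2 10 13 12 15 8 11 14 3 9)(4 5 6)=[0, 1, 10, 9, 5, 6, 4, 7, 11, 2, 13, 14, 15, 12, 3, 8]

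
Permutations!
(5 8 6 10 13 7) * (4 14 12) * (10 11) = (4 14 12)(5 8 6 11 10 13 7) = [0, 1, 2, 3, 14, 8, 11, 5, 6, 9, 13, 10, 4, 7, 12]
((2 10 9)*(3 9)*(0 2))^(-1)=((0 2 10 3 9))^(-1)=(0 9 3 10 2)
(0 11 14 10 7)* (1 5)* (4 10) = (0 11 14 4 10 7)(1 5) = [11, 5, 2, 3, 10, 1, 6, 0, 8, 9, 7, 14, 12, 13, 4]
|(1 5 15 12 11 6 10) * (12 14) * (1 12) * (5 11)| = 8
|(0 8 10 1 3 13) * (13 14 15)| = 8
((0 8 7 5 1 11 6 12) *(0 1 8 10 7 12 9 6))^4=((0 10 7 5 8 12 1 11)(6 9))^4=(0 8)(1 7)(5 11)(10 12)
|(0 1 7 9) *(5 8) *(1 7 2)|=|(0 7 9)(1 2)(5 8)|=6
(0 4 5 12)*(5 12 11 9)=[4, 1, 2, 3, 12, 11, 6, 7, 8, 5, 10, 9, 0]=(0 4 12)(5 11 9)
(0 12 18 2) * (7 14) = (0 12 18 2)(7 14) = [12, 1, 0, 3, 4, 5, 6, 14, 8, 9, 10, 11, 18, 13, 7, 15, 16, 17, 2]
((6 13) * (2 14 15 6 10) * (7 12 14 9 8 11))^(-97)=(2 8 7 14 6 10 9 11 12 15 13)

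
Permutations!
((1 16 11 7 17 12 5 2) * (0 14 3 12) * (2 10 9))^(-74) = ((0 14 3 12 5 10 9 2 1 16 11 7 17))^(-74) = (0 5 1 17 12 2 7 3 9 11 14 10 16)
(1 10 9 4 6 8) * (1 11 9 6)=(1 10 6 8 11 9 4)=[0, 10, 2, 3, 1, 5, 8, 7, 11, 4, 6, 9]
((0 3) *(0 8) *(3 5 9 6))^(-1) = (0 8 3 6 9 5)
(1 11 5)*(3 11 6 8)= [0, 6, 2, 11, 4, 1, 8, 7, 3, 9, 10, 5]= (1 6 8 3 11 5)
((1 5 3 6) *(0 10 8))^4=(0 10 8)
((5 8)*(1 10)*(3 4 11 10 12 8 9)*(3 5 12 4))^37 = (1 4 11 10)(5 9)(8 12)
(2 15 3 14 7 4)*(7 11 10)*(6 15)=[0, 1, 6, 14, 2, 5, 15, 4, 8, 9, 7, 10, 12, 13, 11, 3]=(2 6 15 3 14 11 10 7 4)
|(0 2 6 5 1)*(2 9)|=|(0 9 2 6 5 1)|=6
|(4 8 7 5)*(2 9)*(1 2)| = 12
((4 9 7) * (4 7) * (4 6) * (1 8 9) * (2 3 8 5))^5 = ((1 5 2 3 8 9 6 4))^5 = (1 9 2 4 8 5 6 3)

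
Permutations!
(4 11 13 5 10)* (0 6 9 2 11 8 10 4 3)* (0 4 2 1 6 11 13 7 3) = (0 11 7 3 4 8 10)(1 6 9)(2 13 5) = [11, 6, 13, 4, 8, 2, 9, 3, 10, 1, 0, 7, 12, 5]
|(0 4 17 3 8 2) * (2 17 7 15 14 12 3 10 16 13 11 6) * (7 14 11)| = 15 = |(0 4 14 12 3 8 17 10 16 13 7 15 11 6 2)|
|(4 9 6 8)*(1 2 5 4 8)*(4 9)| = |(1 2 5 9 6)| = 5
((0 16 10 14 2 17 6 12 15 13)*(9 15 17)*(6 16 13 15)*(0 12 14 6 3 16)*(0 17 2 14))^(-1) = ((17)(0 13 12 2 9 3 16 10 6))^(-1) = (17)(0 6 10 16 3 9 2 12 13)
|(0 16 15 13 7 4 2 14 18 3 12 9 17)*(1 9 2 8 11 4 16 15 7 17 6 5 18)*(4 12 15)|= |(0 4 8 11 12 2 14 1 9 6 5 18 3 15 13 17)(7 16)|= 16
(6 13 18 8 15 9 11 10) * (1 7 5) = (1 7 5)(6 13 18 8 15 9 11 10) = [0, 7, 2, 3, 4, 1, 13, 5, 15, 11, 6, 10, 12, 18, 14, 9, 16, 17, 8]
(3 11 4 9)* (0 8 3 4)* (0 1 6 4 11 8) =(1 6 4 9 11)(3 8) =[0, 6, 2, 8, 9, 5, 4, 7, 3, 11, 10, 1]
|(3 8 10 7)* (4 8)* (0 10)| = 6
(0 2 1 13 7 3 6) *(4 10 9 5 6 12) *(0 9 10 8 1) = (0 2)(1 13 7 3 12 4 8)(5 6 9) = [2, 13, 0, 12, 8, 6, 9, 3, 1, 5, 10, 11, 4, 7]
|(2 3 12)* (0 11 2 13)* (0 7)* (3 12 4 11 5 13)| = |(0 5 13 7)(2 12 3 4 11)| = 20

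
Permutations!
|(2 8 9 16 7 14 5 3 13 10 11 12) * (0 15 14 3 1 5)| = 30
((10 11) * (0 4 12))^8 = (0 12 4)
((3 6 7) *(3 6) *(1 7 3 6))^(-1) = ((1 7)(3 6))^(-1) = (1 7)(3 6)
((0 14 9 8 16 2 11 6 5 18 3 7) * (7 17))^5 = ((0 14 9 8 16 2 11 6 5 18 3 17 7))^5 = (0 2 3 9 6 7 16 18 14 11 17 8 5)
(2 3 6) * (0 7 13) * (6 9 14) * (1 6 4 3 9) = (0 7 13)(1 6 2 9 14 4 3) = [7, 6, 9, 1, 3, 5, 2, 13, 8, 14, 10, 11, 12, 0, 4]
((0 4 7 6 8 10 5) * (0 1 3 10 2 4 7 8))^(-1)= (0 6 7)(1 5 10 3)(2 8 4)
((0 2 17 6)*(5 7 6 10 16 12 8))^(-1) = ((0 2 17 10 16 12 8 5 7 6))^(-1) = (0 6 7 5 8 12 16 10 17 2)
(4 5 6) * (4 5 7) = (4 7)(5 6) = [0, 1, 2, 3, 7, 6, 5, 4]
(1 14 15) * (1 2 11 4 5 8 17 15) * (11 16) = [0, 14, 16, 3, 5, 8, 6, 7, 17, 9, 10, 4, 12, 13, 1, 2, 11, 15] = (1 14)(2 16 11 4 5 8 17 15)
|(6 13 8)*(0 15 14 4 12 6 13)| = |(0 15 14 4 12 6)(8 13)| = 6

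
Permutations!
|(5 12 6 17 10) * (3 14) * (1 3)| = 15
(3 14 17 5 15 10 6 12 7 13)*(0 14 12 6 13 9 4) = (0 14 17 5 15 10 13 3 12 7 9 4) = [14, 1, 2, 12, 0, 15, 6, 9, 8, 4, 13, 11, 7, 3, 17, 10, 16, 5]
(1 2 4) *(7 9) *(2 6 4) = (1 6 4)(7 9) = [0, 6, 2, 3, 1, 5, 4, 9, 8, 7]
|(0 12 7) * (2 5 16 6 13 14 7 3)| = 10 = |(0 12 3 2 5 16 6 13 14 7)|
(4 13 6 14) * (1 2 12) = [0, 2, 12, 3, 13, 5, 14, 7, 8, 9, 10, 11, 1, 6, 4] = (1 2 12)(4 13 6 14)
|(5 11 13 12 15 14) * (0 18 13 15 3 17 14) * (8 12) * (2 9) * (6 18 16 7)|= |(0 16 7 6 18 13 8 12 3 17 14 5 11 15)(2 9)|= 14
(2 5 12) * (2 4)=[0, 1, 5, 3, 2, 12, 6, 7, 8, 9, 10, 11, 4]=(2 5 12 4)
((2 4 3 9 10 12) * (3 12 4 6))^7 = (12)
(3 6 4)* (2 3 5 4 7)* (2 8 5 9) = (2 3 6 7 8 5 4 9) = [0, 1, 3, 6, 9, 4, 7, 8, 5, 2]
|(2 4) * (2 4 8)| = |(2 8)| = 2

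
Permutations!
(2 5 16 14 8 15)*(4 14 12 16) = (2 5 4 14 8 15)(12 16) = [0, 1, 5, 3, 14, 4, 6, 7, 15, 9, 10, 11, 16, 13, 8, 2, 12]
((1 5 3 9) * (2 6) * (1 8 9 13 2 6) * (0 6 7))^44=((0 6 7)(1 5 3 13 2)(8 9))^44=(0 7 6)(1 2 13 3 5)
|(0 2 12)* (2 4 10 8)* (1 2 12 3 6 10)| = 9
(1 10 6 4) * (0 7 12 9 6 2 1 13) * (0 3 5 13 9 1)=[7, 10, 0, 5, 9, 13, 4, 12, 8, 6, 2, 11, 1, 3]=(0 7 12 1 10 2)(3 5 13)(4 9 6)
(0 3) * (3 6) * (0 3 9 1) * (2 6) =[2, 0, 6, 3, 4, 5, 9, 7, 8, 1] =(0 2 6 9 1)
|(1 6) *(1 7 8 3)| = |(1 6 7 8 3)| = 5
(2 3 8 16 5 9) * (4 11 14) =(2 3 8 16 5 9)(4 11 14) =[0, 1, 3, 8, 11, 9, 6, 7, 16, 2, 10, 14, 12, 13, 4, 15, 5]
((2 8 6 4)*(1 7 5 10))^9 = ((1 7 5 10)(2 8 6 4))^9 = (1 7 5 10)(2 8 6 4)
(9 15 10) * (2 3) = (2 3)(9 15 10) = [0, 1, 3, 2, 4, 5, 6, 7, 8, 15, 9, 11, 12, 13, 14, 10]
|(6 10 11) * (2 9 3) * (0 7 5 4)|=12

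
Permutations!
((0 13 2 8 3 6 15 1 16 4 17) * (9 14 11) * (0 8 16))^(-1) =(0 1 15 6 3 8 17 4 16 2 13)(9 11 14)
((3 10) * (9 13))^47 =(3 10)(9 13)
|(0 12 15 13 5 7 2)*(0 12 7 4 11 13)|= |(0 7 2 12 15)(4 11 13 5)|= 20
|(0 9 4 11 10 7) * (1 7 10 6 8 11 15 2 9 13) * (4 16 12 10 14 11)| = 44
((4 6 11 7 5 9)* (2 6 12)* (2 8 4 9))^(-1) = (2 5 7 11 6)(4 8 12)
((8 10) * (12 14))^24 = ((8 10)(12 14))^24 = (14)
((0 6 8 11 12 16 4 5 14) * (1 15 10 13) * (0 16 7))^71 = ((0 6 8 11 12 7)(1 15 10 13)(4 5 14 16))^71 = (0 7 12 11 8 6)(1 13 10 15)(4 16 14 5)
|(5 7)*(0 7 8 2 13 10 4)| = 8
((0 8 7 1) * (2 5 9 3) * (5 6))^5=(9)(0 8 7 1)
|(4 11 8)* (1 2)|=6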